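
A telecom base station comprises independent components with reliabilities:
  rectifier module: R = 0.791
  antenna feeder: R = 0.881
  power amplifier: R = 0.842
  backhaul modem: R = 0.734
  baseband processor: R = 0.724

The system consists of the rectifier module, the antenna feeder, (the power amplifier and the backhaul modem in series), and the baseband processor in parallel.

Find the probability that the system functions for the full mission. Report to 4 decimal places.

0.9974

Series (power amplifier and backhaul modem): 0.842000 × 0.734000 = 0.618028
Parallel (rectifier module, antenna feeder, [0.618028], and baseband processor): 1 − (1 − 0.791000)(1 − 0.881000)(1 − 0.618028)(1 − 0.724000) = 0.9974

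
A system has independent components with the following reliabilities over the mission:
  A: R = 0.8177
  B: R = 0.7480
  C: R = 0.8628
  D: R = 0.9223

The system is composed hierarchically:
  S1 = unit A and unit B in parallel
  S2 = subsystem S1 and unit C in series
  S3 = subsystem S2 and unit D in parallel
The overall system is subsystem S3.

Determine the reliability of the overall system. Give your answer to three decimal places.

Parallel (A and B): 1 − (1 − 0.81770)(1 − 0.74800) = 0.95406
Series ([0.95406] and C): 0.95406 × 0.86280 = 0.82316
Parallel ([0.82316] and D): 1 − (1 − 0.82316)(1 − 0.92230) = 0.986

0.986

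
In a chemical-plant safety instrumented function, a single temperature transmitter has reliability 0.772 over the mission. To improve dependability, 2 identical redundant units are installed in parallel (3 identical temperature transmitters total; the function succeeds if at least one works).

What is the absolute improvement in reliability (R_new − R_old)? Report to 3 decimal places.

0.216

R_before = 0.772
R_after = 1 − (1 − 0.772)^3 = 0.988
ΔR = 0.988 − 0.772 = 0.216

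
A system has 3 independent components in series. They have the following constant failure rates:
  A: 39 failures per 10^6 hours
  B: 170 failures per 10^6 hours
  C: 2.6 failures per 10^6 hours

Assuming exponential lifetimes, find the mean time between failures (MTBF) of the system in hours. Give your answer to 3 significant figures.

Series of exponential components: λ_sys = Σ λ_i
λ_sys = 0.000039 + 0.00017 + 0.0000026 = 2.1160e-04 /h
MTBF = 1 / λ_sys = 4730 h

4730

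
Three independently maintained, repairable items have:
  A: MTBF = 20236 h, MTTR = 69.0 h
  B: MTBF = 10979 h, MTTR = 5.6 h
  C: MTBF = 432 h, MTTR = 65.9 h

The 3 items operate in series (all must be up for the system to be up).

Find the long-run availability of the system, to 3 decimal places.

A(A) = MTBF/(MTBF+MTTR) = 20236/(20236+69.0) = 0.996602
A(B) = MTBF/(MTBF+MTTR) = 10979/(10979+5.6) = 0.999490
A(C) = MTBF/(MTBF+MTTR) = 432/(432+65.9) = 0.867644
Series availability: 0.996602 × 0.999490 × 0.867644 = 0.864

0.864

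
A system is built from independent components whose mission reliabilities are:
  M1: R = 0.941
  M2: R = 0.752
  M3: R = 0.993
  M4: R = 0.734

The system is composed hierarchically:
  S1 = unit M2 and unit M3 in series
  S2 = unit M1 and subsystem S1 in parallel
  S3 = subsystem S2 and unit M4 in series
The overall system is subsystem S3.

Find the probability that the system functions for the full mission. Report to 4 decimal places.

0.7230

Series (M2 and M3): 0.752000 × 0.993000 = 0.746736
Parallel (M1 and [0.746736]): 1 − (1 − 0.941000)(1 − 0.746736) = 0.985057
Series ([0.985057] and M4): 0.985057 × 0.734000 = 0.7230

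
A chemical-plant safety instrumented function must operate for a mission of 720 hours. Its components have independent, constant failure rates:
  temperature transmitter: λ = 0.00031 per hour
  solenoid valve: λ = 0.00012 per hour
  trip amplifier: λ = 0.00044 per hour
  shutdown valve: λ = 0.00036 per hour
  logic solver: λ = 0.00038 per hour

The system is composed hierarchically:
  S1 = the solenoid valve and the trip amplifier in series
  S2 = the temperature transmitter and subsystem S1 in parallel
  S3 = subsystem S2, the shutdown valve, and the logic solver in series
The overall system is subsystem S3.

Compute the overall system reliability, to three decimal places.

0.548

R(temperature transmitter) = exp(−0.00031 × 720) = 0.79995
R(solenoid valve) = exp(−0.00012 × 720) = 0.91723
R(trip amplifier) = exp(−0.00044 × 720) = 0.72848
R(shutdown valve) = exp(−0.00036 × 720) = 0.77167
R(logic solver) = exp(−0.00038 × 720) = 0.76064
Series (solenoid valve and trip amplifier): 0.91723 × 0.72848 = 0.66818
Parallel (temperature transmitter and [0.66818]): 1 − (1 − 0.79995)(1 − 0.66818) = 0.93362
Series ([0.93362], shutdown valve, and logic solver): 0.93362 × 0.77167 × 0.76064 = 0.548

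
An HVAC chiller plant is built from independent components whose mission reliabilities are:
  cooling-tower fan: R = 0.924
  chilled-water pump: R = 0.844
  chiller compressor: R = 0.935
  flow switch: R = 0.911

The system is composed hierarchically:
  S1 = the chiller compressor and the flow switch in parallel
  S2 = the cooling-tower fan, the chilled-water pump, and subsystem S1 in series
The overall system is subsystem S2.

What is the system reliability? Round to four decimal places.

0.7753

Parallel (chiller compressor and flow switch): 1 − (1 − 0.935000)(1 − 0.911000) = 0.994215
Series (cooling-tower fan, chilled-water pump, and [0.994215]): 0.924000 × 0.844000 × 0.994215 = 0.7753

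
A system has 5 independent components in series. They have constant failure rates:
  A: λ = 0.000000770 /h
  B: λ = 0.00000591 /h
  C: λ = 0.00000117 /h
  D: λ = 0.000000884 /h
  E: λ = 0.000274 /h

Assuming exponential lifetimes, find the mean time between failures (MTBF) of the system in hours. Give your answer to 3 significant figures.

3540

Series of exponential components: λ_sys = Σ λ_i
λ_sys = 0.000000770 + 0.00000591 + 0.00000117 + 0.000000884 + 0.000274 = 2.8273e-04 /h
MTBF = 1 / λ_sys = 3540 h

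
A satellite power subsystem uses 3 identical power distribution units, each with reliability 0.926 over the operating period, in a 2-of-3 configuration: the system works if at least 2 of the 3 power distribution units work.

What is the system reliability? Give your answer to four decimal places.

R = Σ_{i=2}^{3} C(3,i) p^i (1−p)^{3−i} with p = 0.926
C(3,2)·0.926^2·0.074^1 = 0.190360
C(3,3)·0.926^3·0.074^0 = 0.794023
Sum = 0.9844

0.9844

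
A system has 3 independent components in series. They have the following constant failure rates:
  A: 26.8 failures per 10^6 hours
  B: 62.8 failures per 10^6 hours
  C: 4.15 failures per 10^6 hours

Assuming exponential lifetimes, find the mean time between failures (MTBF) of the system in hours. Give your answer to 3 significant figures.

Series of exponential components: λ_sys = Σ λ_i
λ_sys = 0.0000268 + 0.0000628 + 0.00000415 = 9.3750e-05 /h
MTBF = 1 / λ_sys = 10700 h

10700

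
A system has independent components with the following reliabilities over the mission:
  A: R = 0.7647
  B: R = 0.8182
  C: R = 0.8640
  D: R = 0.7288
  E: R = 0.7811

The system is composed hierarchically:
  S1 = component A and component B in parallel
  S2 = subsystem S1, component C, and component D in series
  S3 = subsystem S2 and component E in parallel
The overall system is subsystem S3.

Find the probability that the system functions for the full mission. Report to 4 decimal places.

0.9130

Parallel (A and B): 1 − (1 − 0.764700)(1 − 0.818200) = 0.957222
Series ([0.957222], C, and D): 0.957222 × 0.864000 × 0.728800 = 0.602747
Parallel ([0.602747] and E): 1 − (1 − 0.602747)(1 − 0.781100) = 0.9130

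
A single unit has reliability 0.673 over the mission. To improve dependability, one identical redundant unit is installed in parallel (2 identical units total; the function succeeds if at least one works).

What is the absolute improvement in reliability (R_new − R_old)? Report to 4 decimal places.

R_before = 0.673
R_after = 1 − (1 − 0.673)^2 = 0.8931
ΔR = 0.8931 − 0.673 = 0.2201

0.2201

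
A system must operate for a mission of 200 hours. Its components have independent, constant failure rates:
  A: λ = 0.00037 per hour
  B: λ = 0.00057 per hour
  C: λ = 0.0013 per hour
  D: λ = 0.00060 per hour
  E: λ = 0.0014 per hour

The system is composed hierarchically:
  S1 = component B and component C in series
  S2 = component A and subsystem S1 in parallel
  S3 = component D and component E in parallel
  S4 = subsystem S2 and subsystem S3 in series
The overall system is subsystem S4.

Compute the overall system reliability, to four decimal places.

0.9507

R(A) = exp(−0.00037 × 200) = 0.928672
R(B) = exp(−0.00057 × 200) = 0.892258
R(C) = exp(−0.0013 × 200) = 0.771052
R(D) = exp(−0.00060 × 200) = 0.886920
R(E) = exp(−0.0014 × 200) = 0.755784
Series (B and C): 0.892258 × 0.771052 = 0.687977
Parallel (A and [0.687977]): 1 − (1 − 0.928672)(1 − 0.687977) = 0.977744
Parallel (D and E): 1 − (1 − 0.886920)(1 − 0.755784) = 0.972384
Series ([0.977744] and [0.972384]): 0.977744 × 0.972384 = 0.9507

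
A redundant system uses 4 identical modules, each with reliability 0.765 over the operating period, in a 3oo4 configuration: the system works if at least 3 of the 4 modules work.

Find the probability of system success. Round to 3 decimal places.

R = Σ_{i=3}^{4} C(4,i) p^i (1−p)^{4−i} with p = 0.765
C(4,3)·0.765^3·0.235^1 = 0.42084
C(4,4)·0.765^4·0.235^0 = 0.34249
Sum = 0.763

0.763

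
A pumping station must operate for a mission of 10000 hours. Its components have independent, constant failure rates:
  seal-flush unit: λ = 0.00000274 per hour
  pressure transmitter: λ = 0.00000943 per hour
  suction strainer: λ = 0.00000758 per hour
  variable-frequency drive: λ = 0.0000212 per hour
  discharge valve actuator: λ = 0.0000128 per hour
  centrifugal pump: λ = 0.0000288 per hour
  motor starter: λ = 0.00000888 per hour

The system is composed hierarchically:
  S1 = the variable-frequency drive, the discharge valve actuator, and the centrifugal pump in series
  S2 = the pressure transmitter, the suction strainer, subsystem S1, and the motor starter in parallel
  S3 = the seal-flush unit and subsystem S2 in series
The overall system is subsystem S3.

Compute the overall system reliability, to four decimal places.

R(seal-flush unit) = exp(−0.00000274 × 10000) = 0.972972
R(pressure transmitter) = exp(−0.00000943 × 10000) = 0.910010
R(suction strainer) = exp(−0.00000758 × 10000) = 0.927002
R(variable-frequency drive) = exp(−0.0000212 × 10000) = 0.808965
R(discharge valve actuator) = exp(−0.0000128 × 10000) = 0.879853
R(centrifugal pump) = exp(−0.0000288 × 10000) = 0.749762
R(motor starter) = exp(−0.00000888 × 10000) = 0.915029
Series (variable-frequency drive, discharge valve actuator, and centrifugal pump): 0.808965 × 0.879853 × 0.749762 = 0.533658
Parallel (pressure transmitter, suction strainer, [0.533658], and motor starter): 1 − (1 − 0.910010)(1 − 0.927002)(1 − 0.533658)(1 − 0.915029) = 0.999740
Series (seal-flush unit and [0.999740]): 0.972972 × 0.999740 = 0.9727

0.9727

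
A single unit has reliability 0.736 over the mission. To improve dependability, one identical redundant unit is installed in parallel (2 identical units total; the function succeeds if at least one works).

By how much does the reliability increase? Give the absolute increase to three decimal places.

R_before = 0.736
R_after = 1 − (1 − 0.736)^2 = 0.930
ΔR = 0.930 − 0.736 = 0.194

0.194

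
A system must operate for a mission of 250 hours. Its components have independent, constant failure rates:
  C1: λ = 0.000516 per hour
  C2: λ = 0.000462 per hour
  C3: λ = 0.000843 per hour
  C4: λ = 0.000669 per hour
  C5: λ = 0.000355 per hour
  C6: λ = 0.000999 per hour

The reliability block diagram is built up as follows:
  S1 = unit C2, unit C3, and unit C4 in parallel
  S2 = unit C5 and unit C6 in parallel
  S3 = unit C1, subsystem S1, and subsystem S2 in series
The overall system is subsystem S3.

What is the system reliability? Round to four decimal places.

R(C1) = exp(−0.000516 × 250) = 0.878974
R(C2) = exp(−0.000462 × 250) = 0.890921
R(C3) = exp(−0.000843 × 250) = 0.809977
R(C4) = exp(−0.000669 × 250) = 0.845988
R(C5) = exp(−0.000355 × 250) = 0.915074
R(C6) = exp(−0.000999 × 250) = 0.778996
Parallel (C2, C3, and C4): 1 − (1 − 0.890921)(1 − 0.809977)(1 − 0.845988) = 0.996808
Parallel (C5 and C6): 1 − (1 − 0.915074)(1 − 0.778996) = 0.981231
Series (C1, [0.996808], and [0.981231]): 0.878974 × 0.996808 × 0.981231 = 0.8597

0.8597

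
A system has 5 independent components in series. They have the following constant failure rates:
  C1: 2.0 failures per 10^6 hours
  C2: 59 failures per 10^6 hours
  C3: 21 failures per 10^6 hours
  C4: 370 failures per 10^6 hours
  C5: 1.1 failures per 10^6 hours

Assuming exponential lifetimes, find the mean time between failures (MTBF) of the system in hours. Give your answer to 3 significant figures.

2210

Series of exponential components: λ_sys = Σ λ_i
λ_sys = 0.0000020 + 0.000059 + 0.000021 + 0.00037 + 0.0000011 = 4.5310e-04 /h
MTBF = 1 / λ_sys = 2210 h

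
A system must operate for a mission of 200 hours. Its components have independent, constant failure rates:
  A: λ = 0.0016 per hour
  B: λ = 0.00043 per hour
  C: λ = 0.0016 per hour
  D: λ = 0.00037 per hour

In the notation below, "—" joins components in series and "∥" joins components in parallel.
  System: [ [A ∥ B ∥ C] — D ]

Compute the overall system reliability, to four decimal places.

0.9229

R(A) = exp(−0.0016 × 200) = 0.726149
R(B) = exp(−0.00043 × 200) = 0.917594
R(C) = exp(−0.0016 × 200) = 0.726149
R(D) = exp(−0.00037 × 200) = 0.928672
Parallel (A, B, and C): 1 − (1 − 0.726149)(1 − 0.917594)(1 − 0.726149) = 0.993820
Series ([0.993820] and D): 0.993820 × 0.928672 = 0.9229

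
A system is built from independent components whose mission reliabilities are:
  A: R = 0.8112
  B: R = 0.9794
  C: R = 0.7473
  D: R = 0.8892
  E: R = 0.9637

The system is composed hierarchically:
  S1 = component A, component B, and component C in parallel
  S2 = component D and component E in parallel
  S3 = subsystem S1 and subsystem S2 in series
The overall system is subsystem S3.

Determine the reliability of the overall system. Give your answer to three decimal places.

Parallel (A, B, and C): 1 − (1 − 0.81120)(1 − 0.97940)(1 − 0.74730) = 0.99902
Parallel (D and E): 1 − (1 − 0.88920)(1 − 0.96370) = 0.99598
Series ([0.99902] and [0.99598]): 0.99902 × 0.99598 = 0.995

0.995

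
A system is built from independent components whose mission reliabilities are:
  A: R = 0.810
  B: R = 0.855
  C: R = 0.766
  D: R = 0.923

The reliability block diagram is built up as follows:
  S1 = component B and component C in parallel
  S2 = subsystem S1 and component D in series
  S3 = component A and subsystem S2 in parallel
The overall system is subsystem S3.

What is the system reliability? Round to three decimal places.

0.979

Parallel (B and C): 1 − (1 − 0.85500)(1 − 0.76600) = 0.96607
Series ([0.96607] and D): 0.96607 × 0.92300 = 0.89168
Parallel (A and [0.89168]): 1 − (1 − 0.81000)(1 − 0.89168) = 0.979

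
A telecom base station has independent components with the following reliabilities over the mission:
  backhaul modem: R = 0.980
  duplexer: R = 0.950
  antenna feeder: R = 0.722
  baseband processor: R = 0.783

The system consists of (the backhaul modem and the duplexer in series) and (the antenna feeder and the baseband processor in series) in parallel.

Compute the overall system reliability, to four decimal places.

Series (backhaul modem and duplexer): 0.980000 × 0.950000 = 0.931000
Series (antenna feeder and baseband processor): 0.722000 × 0.783000 = 0.565326
Parallel ([0.931000] and [0.565326]): 1 − (1 − 0.931000)(1 − 0.565326) = 0.9700

0.9700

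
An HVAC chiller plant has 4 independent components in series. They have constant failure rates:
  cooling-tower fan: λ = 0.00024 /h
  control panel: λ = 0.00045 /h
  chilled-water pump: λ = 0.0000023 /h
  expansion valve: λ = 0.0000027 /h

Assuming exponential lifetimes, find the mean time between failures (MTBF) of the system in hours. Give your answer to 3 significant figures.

1440

Series of exponential components: λ_sys = Σ λ_i
λ_sys = 0.00024 + 0.00045 + 0.0000023 + 0.0000027 = 6.9500e-04 /h
MTBF = 1 / λ_sys = 1440 h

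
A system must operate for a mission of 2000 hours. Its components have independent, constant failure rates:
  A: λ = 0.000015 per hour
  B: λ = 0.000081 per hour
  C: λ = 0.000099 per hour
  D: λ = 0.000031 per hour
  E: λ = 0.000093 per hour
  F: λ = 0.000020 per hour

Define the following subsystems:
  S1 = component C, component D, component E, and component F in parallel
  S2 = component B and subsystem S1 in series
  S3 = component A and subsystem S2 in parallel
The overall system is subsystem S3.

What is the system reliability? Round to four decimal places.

R(A) = exp(−0.000015 × 2000) = 0.970446
R(B) = exp(−0.000081 × 2000) = 0.850441
R(C) = exp(−0.000099 × 2000) = 0.820370
R(D) = exp(−0.000031 × 2000) = 0.939883
R(E) = exp(−0.000093 × 2000) = 0.830274
R(F) = exp(−0.000020 × 2000) = 0.960789
Parallel (C, D, E, and F): 1 − (1 − 0.820370)(1 − 0.939883)(1 − 0.830274)(1 − 0.960789) = 0.999928
Series (B and [0.999928]): 0.850441 × 0.999928 = 0.850380
Parallel (A and [0.850380]): 1 − (1 − 0.970446)(1 − 0.850380) = 0.9956

0.9956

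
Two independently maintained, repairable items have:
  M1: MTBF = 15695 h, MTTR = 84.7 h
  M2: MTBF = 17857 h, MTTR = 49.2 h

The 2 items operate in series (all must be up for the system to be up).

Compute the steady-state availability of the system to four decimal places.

A(M1) = MTBF/(MTBF+MTTR) = 15695/(15695+84.7) = 0.994632
A(M2) = MTBF/(MTBF+MTTR) = 17857/(17857+49.2) = 0.997252
Series availability: 0.994632 × 0.997252 = 0.9919

0.9919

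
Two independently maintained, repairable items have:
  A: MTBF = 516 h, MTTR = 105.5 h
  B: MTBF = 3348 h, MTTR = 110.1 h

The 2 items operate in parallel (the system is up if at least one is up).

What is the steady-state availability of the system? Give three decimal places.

0.995

A(A) = MTBF/(MTBF+MTTR) = 516/(516+105.5) = 0.830249
A(B) = MTBF/(MTBF+MTTR) = 3348/(3348+110.1) = 0.968162
Parallel availability: 1 − (1 − 0.830249)(1 − 0.968162) = 0.995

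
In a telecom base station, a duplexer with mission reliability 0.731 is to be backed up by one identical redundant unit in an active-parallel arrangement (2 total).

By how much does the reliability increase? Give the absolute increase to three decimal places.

0.197

R_before = 0.731
R_after = 1 − (1 − 0.731)^2 = 0.928
ΔR = 0.928 − 0.731 = 0.197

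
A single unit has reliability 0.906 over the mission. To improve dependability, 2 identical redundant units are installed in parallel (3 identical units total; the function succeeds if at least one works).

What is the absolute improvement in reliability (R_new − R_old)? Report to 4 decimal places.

R_before = 0.906
R_after = 1 − (1 − 0.906)^3 = 0.9992
ΔR = 0.9992 − 0.906 = 0.0932

0.0932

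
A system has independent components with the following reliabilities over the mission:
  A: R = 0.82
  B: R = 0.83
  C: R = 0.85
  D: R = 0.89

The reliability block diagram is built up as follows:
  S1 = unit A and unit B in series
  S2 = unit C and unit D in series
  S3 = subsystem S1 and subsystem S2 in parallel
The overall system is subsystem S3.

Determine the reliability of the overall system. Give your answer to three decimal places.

0.922

Series (A and B): 0.82000 × 0.83000 = 0.68060
Series (C and D): 0.85000 × 0.89000 = 0.75650
Parallel ([0.68060] and [0.75650]): 1 − (1 − 0.68060)(1 − 0.75650) = 0.922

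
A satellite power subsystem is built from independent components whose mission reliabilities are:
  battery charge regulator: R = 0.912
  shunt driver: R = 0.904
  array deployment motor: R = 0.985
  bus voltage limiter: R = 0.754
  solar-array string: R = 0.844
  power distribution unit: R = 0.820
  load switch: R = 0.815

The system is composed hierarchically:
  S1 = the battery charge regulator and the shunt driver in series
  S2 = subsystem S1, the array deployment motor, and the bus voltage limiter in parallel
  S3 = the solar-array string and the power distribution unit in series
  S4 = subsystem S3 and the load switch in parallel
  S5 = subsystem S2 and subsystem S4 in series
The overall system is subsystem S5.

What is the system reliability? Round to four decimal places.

Series (battery charge regulator and shunt driver): 0.912000 × 0.904000 = 0.824448
Parallel ([0.824448], array deployment motor, and bus voltage limiter): 1 − (1 − 0.824448)(1 − 0.985000)(1 − 0.754000) = 0.999352
Series (solar-array string and power distribution unit): 0.844000 × 0.820000 = 0.692080
Parallel ([0.692080] and load switch): 1 − (1 − 0.692080)(1 − 0.815000) = 0.943035
Series ([0.999352] and [0.943035]): 0.999352 × 0.943035 = 0.9424

0.9424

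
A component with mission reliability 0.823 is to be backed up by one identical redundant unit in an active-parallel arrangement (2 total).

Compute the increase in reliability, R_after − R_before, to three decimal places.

0.146

R_before = 0.823
R_after = 1 − (1 − 0.823)^2 = 0.969
ΔR = 0.969 − 0.823 = 0.146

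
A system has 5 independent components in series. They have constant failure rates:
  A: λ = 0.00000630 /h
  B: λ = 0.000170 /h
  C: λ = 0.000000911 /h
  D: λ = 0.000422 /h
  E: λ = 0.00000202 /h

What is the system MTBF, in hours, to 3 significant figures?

1660

Series of exponential components: λ_sys = Σ λ_i
λ_sys = 0.00000630 + 0.000170 + 0.000000911 + 0.000422 + 0.00000202 = 6.0123e-04 /h
MTBF = 1 / λ_sys = 1660 h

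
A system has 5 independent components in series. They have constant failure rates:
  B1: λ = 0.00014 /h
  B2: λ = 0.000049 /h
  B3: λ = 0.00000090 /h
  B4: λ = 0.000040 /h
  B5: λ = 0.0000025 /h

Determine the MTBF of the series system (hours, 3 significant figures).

4300

Series of exponential components: λ_sys = Σ λ_i
λ_sys = 0.00014 + 0.000049 + 0.00000090 + 0.000040 + 0.0000025 = 2.3240e-04 /h
MTBF = 1 / λ_sys = 4300 h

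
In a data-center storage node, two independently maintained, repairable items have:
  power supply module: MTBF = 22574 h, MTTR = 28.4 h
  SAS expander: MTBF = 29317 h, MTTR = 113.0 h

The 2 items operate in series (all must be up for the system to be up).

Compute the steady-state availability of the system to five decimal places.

A(power supply module) = MTBF/(MTBF+MTTR) = 22574/(22574+28.4) = 0.998743
A(SAS expander) = MTBF/(MTBF+MTTR) = 29317/(29317+113.0) = 0.996160
Series availability: 0.998743 × 0.996160 = 0.99491

0.99491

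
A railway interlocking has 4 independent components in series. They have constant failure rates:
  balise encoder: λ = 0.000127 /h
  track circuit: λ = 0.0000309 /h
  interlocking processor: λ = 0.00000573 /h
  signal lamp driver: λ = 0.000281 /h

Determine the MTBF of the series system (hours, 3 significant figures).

2250

Series of exponential components: λ_sys = Σ λ_i
λ_sys = 0.000127 + 0.0000309 + 0.00000573 + 0.000281 = 4.4463e-04 /h
MTBF = 1 / λ_sys = 2250 h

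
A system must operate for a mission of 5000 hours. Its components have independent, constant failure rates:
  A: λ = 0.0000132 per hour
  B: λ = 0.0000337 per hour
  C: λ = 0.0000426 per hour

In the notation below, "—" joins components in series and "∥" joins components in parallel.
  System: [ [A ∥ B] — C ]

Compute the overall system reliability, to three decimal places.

R(A) = exp(−0.0000132 × 5000) = 0.93613
R(B) = exp(−0.0000337 × 5000) = 0.84493
R(C) = exp(−0.0000426 × 5000) = 0.80816
Parallel (A and B): 1 − (1 − 0.93613)(1 − 0.84493) = 0.99010
Series ([0.99010] and C): 0.99010 × 0.80816 = 0.800

0.800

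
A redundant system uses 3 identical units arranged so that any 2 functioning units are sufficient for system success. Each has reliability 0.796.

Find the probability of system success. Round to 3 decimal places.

0.892

R = Σ_{i=2}^{3} C(3,i) p^i (1−p)^{3−i} with p = 0.796
C(3,2)·0.796^2·0.204^1 = 0.38777
C(3,3)·0.796^3·0.204^0 = 0.50436
Sum = 0.892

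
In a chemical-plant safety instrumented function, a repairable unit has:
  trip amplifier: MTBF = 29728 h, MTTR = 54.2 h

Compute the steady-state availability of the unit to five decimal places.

A(trip amplifier) = MTBF/(MTBF+MTTR) = 29728/(29728+54.2) = 0.99818

0.99818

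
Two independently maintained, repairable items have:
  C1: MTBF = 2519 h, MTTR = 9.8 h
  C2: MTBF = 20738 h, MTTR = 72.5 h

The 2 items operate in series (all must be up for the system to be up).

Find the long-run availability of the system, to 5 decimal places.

0.99265

A(C1) = MTBF/(MTBF+MTTR) = 2519/(2519+9.8) = 0.996125
A(C2) = MTBF/(MTBF+MTTR) = 20738/(20738+72.5) = 0.996516
Series availability: 0.996125 × 0.996516 = 0.99265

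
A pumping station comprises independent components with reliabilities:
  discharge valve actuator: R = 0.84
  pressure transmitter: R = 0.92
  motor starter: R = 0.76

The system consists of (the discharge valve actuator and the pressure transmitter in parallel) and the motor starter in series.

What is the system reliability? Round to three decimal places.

Parallel (discharge valve actuator and pressure transmitter): 1 − (1 − 0.84000)(1 − 0.92000) = 0.98720
Series ([0.98720] and motor starter): 0.98720 × 0.76000 = 0.750

0.750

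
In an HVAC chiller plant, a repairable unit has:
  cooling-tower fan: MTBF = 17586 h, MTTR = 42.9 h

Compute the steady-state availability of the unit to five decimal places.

A(cooling-tower fan) = MTBF/(MTBF+MTTR) = 17586/(17586+42.9) = 0.99757

0.99757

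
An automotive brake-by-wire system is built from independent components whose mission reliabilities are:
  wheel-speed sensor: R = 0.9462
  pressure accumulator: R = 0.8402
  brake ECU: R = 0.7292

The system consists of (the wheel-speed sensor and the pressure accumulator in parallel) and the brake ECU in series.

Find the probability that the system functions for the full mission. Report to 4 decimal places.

Parallel (wheel-speed sensor and pressure accumulator): 1 − (1 − 0.946200)(1 − 0.840200) = 0.991403
Series ([0.991403] and brake ECU): 0.991403 × 0.729200 = 0.7229

0.7229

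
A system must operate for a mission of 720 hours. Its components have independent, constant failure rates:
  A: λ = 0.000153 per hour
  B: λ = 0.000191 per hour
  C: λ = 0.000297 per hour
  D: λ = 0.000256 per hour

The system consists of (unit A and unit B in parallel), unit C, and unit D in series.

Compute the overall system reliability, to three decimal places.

R(A) = exp(−0.000153 × 720) = 0.89569
R(B) = exp(−0.000191 × 720) = 0.87152
R(C) = exp(−0.000297 × 720) = 0.80748
R(D) = exp(−0.000256 × 720) = 0.83167
Parallel (A and B): 1 − (1 − 0.89569)(1 − 0.87152) = 0.98660
Series ([0.98660], C, and D): 0.98660 × 0.80748 × 0.83167 = 0.663

0.663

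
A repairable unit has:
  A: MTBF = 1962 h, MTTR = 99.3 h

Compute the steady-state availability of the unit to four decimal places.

0.9518

A(A) = MTBF/(MTBF+MTTR) = 1962/(1962+99.3) = 0.9518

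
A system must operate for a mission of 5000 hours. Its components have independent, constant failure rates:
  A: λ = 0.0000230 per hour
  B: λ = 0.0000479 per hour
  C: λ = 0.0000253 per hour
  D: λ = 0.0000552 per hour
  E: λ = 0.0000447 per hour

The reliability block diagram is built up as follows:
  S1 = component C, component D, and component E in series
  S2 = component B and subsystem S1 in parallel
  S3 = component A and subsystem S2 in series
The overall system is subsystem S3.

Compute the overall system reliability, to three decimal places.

R(A) = exp(−0.0000230 × 5000) = 0.89137
R(B) = exp(−0.0000479 × 5000) = 0.78702
R(C) = exp(−0.0000253 × 5000) = 0.88117
R(D) = exp(−0.0000552 × 5000) = 0.75881
R(E) = exp(−0.0000447 × 5000) = 0.79971
Series (C, D, and E): 0.88117 × 0.75881 × 0.79971 = 0.53472
Parallel (B and [0.53472]): 1 − (1 − 0.78702)(1 − 0.53472) = 0.90090
Series (A and [0.90090]): 0.89137 × 0.90090 = 0.803

0.803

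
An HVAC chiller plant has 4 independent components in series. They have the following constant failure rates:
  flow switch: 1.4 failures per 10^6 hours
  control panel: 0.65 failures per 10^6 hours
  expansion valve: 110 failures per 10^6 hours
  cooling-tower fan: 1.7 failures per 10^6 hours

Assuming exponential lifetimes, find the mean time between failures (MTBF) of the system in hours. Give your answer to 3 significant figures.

8790

Series of exponential components: λ_sys = Σ λ_i
λ_sys = 0.0000014 + 0.00000065 + 0.00011 + 0.0000017 = 1.1375e-04 /h
MTBF = 1 / λ_sys = 8790 h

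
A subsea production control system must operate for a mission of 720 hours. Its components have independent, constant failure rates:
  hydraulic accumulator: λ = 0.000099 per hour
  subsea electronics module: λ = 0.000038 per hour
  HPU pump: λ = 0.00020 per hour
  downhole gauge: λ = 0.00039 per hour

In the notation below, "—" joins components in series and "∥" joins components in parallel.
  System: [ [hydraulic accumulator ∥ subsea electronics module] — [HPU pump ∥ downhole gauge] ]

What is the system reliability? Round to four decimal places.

R(hydraulic accumulator) = exp(−0.000099 × 720) = 0.931201
R(subsea electronics module) = exp(−0.000038 × 720) = 0.973011
R(HPU pump) = exp(−0.00020 × 720) = 0.865888
R(downhole gauge) = exp(−0.00039 × 720) = 0.755179
Parallel (hydraulic accumulator and subsea electronics module): 1 − (1 − 0.931201)(1 − 0.973011) = 0.998143
Parallel (HPU pump and downhole gauge): 1 − (1 − 0.865888)(1 − 0.755179) = 0.967167
Series ([0.998143] and [0.967167]): 0.998143 × 0.967167 = 0.9654

0.9654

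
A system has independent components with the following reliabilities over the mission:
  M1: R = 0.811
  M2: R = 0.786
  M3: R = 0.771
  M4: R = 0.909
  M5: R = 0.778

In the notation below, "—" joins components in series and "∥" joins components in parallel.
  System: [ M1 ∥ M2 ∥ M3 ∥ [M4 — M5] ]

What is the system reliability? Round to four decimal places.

0.9973

Series (M4 and M5): 0.909000 × 0.778000 = 0.707202
Parallel (M1, M2, M3, and [0.707202]): 1 − (1 − 0.811000)(1 − 0.786000)(1 − 0.771000)(1 − 0.707202) = 0.9973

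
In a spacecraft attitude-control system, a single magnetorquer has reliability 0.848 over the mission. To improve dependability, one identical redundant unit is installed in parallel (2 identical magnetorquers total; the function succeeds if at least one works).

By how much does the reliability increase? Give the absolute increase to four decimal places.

R_before = 0.848
R_after = 1 − (1 − 0.848)^2 = 0.9769
ΔR = 0.9769 − 0.848 = 0.1289

0.1289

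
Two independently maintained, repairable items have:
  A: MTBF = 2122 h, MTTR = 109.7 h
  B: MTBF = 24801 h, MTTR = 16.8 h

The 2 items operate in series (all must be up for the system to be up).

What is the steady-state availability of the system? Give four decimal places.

A(A) = MTBF/(MTBF+MTTR) = 2122/(2122+109.7) = 0.950845
A(B) = MTBF/(MTBF+MTTR) = 24801/(24801+16.8) = 0.999323
Series availability: 0.950845 × 0.999323 = 0.9502

0.9502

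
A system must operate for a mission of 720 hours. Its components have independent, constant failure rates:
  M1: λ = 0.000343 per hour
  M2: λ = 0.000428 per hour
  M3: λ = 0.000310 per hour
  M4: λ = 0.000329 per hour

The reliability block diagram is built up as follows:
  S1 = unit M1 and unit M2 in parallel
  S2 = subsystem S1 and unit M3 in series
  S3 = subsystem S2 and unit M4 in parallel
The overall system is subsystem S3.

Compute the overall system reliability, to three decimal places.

0.948

R(M1) = exp(−0.000343 × 720) = 0.78117
R(M2) = exp(−0.000428 × 720) = 0.73480
R(M3) = exp(−0.000310 × 720) = 0.79995
R(M4) = exp(−0.000329 × 720) = 0.78909
Parallel (M1 and M2): 1 − (1 − 0.78117)(1 − 0.73480) = 0.94197
Series ([0.94197] and M3): 0.94197 × 0.79995 = 0.75353
Parallel ([0.75353] and M4): 1 − (1 − 0.75353)(1 − 0.78909) = 0.948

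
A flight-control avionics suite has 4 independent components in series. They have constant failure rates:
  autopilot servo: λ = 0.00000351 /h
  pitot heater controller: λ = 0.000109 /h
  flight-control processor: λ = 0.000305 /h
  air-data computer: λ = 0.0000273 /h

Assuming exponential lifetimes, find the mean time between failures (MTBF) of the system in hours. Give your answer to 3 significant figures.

Series of exponential components: λ_sys = Σ λ_i
λ_sys = 0.00000351 + 0.000109 + 0.000305 + 0.0000273 = 4.4481e-04 /h
MTBF = 1 / λ_sys = 2250 h

2250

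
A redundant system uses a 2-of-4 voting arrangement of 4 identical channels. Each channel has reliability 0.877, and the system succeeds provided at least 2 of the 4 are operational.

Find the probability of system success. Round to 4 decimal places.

0.9932

R = Σ_{i=2}^{4} C(4,i) p^i (1−p)^{4−i} with p = 0.877
C(4,2)·0.877^2·0.123^2 = 0.069817
C(4,3)·0.877^3·0.123^1 = 0.331867
C(4,4)·0.877^4·0.123^0 = 0.591559
Sum = 0.9932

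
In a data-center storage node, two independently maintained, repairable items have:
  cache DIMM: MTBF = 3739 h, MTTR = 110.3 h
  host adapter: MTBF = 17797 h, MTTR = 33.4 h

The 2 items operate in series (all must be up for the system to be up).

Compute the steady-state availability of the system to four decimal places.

A(cache DIMM) = MTBF/(MTBF+MTTR) = 3739/(3739+110.3) = 0.971345
A(host adapter) = MTBF/(MTBF+MTTR) = 17797/(17797+33.4) = 0.998127
Series availability: 0.971345 × 0.998127 = 0.9695

0.9695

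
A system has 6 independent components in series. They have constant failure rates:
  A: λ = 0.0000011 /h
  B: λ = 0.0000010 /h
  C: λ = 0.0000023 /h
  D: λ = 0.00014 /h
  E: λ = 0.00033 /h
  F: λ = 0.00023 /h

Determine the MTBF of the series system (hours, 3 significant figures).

Series of exponential components: λ_sys = Σ λ_i
λ_sys = 0.0000011 + 0.0000010 + 0.0000023 + 0.00014 + 0.00033 + 0.00023 = 7.0440e-04 /h
MTBF = 1 / λ_sys = 1420 h

1420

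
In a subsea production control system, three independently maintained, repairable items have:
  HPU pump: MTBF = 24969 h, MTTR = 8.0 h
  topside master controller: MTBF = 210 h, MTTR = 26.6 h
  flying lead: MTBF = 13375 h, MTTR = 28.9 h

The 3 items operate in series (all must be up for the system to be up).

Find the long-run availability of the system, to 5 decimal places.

A(HPU pump) = MTBF/(MTBF+MTTR) = 24969/(24969+8.0) = 0.999680
A(topside master controller) = MTBF/(MTBF+MTTR) = 210/(210+26.6) = 0.887574
A(flying lead) = MTBF/(MTBF+MTTR) = 13375/(13375+28.9) = 0.997844
Series availability: 0.999680 × 0.887574 × 0.997844 = 0.88538

0.88538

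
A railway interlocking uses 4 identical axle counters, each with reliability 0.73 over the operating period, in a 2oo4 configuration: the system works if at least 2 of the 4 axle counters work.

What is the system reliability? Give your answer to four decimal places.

R = Σ_{i=2}^{4} C(4,i) p^i (1−p)^{4−i} with p = 0.73
C(4,2)·0.73^2·0.27^2 = 0.233090
C(4,3)·0.73^3·0.27^1 = 0.420138
C(4,4)·0.73^4·0.27^0 = 0.283982
Sum = 0.9372

0.9372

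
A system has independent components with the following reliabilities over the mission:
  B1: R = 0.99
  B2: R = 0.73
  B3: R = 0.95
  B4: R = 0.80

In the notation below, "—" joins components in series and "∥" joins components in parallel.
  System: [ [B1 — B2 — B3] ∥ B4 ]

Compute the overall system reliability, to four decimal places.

Series (B1, B2, and B3): 0.990000 × 0.730000 × 0.950000 = 0.686565
Parallel ([0.686565] and B4): 1 − (1 − 0.686565)(1 − 0.800000) = 0.9373

0.9373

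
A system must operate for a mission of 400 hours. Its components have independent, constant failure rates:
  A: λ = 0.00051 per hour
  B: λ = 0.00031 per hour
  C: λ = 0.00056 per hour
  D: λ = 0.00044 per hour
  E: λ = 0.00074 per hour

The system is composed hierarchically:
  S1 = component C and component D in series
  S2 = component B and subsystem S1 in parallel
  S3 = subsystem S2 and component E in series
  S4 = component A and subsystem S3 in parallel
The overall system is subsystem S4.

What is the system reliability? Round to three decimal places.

R(A) = exp(−0.00051 × 400) = 0.81546
R(B) = exp(−0.00031 × 400) = 0.88338
R(C) = exp(−0.00056 × 400) = 0.79932
R(D) = exp(−0.00044 × 400) = 0.83862
R(E) = exp(−0.00074 × 400) = 0.74379
Series (C and D): 0.79932 × 0.83862 = 0.67033
Parallel (B and [0.67033]): 1 − (1 − 0.88338)(1 − 0.67033) = 0.96155
Series ([0.96155] and E): 0.96155 × 0.74379 = 0.71519
Parallel (A and [0.71519]): 1 − (1 − 0.81546)(1 − 0.71519) = 0.947

0.947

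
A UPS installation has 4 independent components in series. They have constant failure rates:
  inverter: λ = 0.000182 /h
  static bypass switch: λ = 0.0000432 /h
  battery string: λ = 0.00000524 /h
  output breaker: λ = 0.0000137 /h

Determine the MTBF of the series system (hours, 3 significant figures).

Series of exponential components: λ_sys = Σ λ_i
λ_sys = 0.000182 + 0.0000432 + 0.00000524 + 0.0000137 = 2.4414e-04 /h
MTBF = 1 / λ_sys = 4100 h

4100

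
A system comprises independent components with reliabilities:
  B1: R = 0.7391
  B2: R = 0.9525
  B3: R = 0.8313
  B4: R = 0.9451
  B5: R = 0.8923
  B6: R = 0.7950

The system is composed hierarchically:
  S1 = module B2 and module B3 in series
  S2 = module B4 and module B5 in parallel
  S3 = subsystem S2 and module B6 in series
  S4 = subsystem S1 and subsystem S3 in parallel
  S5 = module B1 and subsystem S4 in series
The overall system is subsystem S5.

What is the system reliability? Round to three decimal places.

0.707

Series (B2 and B3): 0.95250 × 0.83130 = 0.79181
Parallel (B4 and B5): 1 − (1 − 0.94510)(1 − 0.89230) = 0.99409
Series ([0.99409] and B6): 0.99409 × 0.79500 = 0.79030
Parallel ([0.79181] and [0.79030]): 1 − (1 − 0.79181)(1 − 0.79030) = 0.95634
Series (B1 and [0.95634]): 0.73910 × 0.95634 = 0.707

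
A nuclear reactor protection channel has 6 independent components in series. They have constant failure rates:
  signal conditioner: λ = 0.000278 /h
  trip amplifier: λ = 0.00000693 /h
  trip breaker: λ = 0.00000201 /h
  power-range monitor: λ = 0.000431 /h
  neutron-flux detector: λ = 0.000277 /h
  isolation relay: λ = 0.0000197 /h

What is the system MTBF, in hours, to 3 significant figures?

Series of exponential components: λ_sys = Σ λ_i
λ_sys = 0.000278 + 0.00000693 + 0.00000201 + 0.000431 + 0.000277 + 0.0000197 = 1.0146e-03 /h
MTBF = 1 / λ_sys = 986 h

986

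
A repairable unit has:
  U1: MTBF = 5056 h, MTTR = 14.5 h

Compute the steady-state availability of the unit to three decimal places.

0.997

A(U1) = MTBF/(MTBF+MTTR) = 5056/(5056+14.5) = 0.997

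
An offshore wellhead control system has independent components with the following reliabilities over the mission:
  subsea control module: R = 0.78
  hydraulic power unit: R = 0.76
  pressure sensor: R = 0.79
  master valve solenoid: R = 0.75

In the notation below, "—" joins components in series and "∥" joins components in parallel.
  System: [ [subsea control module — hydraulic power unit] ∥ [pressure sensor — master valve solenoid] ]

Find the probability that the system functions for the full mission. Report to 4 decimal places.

Series (subsea control module and hydraulic power unit): 0.780000 × 0.760000 = 0.592800
Series (pressure sensor and master valve solenoid): 0.790000 × 0.750000 = 0.592500
Parallel ([0.592800] and [0.592500]): 1 − (1 − 0.592800)(1 − 0.592500) = 0.8341

0.8341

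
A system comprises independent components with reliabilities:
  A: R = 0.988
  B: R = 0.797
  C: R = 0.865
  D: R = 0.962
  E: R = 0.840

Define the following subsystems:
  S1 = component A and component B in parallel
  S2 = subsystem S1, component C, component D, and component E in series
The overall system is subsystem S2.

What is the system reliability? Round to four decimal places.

Parallel (A and B): 1 − (1 − 0.988000)(1 − 0.797000) = 0.997564
Series ([0.997564], C, D, and E): 0.997564 × 0.865000 × 0.962000 × 0.840000 = 0.6973

0.6973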